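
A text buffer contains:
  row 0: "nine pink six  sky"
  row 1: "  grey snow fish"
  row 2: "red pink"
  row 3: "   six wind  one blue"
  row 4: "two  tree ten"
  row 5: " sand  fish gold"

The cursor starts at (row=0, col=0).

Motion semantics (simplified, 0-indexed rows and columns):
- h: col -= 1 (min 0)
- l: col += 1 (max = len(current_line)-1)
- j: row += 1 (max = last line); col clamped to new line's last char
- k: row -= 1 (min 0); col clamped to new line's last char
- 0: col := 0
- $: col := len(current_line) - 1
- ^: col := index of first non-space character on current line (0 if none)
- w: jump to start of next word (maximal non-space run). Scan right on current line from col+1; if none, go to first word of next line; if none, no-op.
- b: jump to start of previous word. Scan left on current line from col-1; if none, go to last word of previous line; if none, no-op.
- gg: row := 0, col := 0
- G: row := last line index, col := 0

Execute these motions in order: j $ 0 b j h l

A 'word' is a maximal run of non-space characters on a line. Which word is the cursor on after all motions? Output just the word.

After 1 (j): row=1 col=0 char='_'
After 2 ($): row=1 col=15 char='h'
After 3 (0): row=1 col=0 char='_'
After 4 (b): row=0 col=15 char='s'
After 5 (j): row=1 col=15 char='h'
After 6 (h): row=1 col=14 char='s'
After 7 (l): row=1 col=15 char='h'

Answer: fish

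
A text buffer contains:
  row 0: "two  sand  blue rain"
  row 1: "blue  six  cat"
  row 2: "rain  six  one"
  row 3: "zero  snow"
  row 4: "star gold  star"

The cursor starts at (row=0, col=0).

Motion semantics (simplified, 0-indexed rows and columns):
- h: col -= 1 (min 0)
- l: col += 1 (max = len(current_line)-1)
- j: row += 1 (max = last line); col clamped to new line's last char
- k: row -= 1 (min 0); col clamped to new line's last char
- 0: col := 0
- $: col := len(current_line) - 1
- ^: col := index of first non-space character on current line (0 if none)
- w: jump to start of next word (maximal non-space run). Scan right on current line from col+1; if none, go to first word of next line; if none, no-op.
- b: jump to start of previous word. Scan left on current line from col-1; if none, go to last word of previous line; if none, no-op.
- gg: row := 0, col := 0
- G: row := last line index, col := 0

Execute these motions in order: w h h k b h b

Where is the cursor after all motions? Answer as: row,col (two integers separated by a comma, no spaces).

Answer: 0,0

Derivation:
After 1 (w): row=0 col=5 char='s'
After 2 (h): row=0 col=4 char='_'
After 3 (h): row=0 col=3 char='_'
After 4 (k): row=0 col=3 char='_'
After 5 (b): row=0 col=0 char='t'
After 6 (h): row=0 col=0 char='t'
After 7 (b): row=0 col=0 char='t'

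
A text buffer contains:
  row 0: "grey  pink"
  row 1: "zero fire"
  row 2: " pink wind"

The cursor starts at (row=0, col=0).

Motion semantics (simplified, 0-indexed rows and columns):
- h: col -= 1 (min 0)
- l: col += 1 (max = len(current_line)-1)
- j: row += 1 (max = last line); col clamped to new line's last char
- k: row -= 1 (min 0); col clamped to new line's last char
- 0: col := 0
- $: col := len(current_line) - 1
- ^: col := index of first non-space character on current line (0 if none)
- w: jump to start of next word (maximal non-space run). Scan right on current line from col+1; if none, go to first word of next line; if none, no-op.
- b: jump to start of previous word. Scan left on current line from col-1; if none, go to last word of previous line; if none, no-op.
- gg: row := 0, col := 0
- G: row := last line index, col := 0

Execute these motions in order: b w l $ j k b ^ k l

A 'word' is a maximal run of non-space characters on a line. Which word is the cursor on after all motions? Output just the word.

Answer: grey

Derivation:
After 1 (b): row=0 col=0 char='g'
After 2 (w): row=0 col=6 char='p'
After 3 (l): row=0 col=7 char='i'
After 4 ($): row=0 col=9 char='k'
After 5 (j): row=1 col=8 char='e'
After 6 (k): row=0 col=8 char='n'
After 7 (b): row=0 col=6 char='p'
After 8 (^): row=0 col=0 char='g'
After 9 (k): row=0 col=0 char='g'
After 10 (l): row=0 col=1 char='r'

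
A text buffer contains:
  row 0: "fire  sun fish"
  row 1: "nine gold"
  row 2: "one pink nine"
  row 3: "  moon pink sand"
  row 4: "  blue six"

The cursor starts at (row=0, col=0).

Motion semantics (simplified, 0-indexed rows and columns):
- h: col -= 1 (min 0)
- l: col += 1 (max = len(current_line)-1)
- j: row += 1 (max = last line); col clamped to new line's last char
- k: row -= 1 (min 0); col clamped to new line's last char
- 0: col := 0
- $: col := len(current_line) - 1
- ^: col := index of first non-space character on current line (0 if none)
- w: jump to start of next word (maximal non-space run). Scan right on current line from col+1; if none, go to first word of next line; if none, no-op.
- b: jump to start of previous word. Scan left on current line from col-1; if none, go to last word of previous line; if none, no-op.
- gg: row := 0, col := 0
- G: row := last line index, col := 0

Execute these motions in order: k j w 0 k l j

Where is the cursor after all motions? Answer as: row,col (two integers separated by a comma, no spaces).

Answer: 1,1

Derivation:
After 1 (k): row=0 col=0 char='f'
After 2 (j): row=1 col=0 char='n'
After 3 (w): row=1 col=5 char='g'
After 4 (0): row=1 col=0 char='n'
After 5 (k): row=0 col=0 char='f'
After 6 (l): row=0 col=1 char='i'
After 7 (j): row=1 col=1 char='i'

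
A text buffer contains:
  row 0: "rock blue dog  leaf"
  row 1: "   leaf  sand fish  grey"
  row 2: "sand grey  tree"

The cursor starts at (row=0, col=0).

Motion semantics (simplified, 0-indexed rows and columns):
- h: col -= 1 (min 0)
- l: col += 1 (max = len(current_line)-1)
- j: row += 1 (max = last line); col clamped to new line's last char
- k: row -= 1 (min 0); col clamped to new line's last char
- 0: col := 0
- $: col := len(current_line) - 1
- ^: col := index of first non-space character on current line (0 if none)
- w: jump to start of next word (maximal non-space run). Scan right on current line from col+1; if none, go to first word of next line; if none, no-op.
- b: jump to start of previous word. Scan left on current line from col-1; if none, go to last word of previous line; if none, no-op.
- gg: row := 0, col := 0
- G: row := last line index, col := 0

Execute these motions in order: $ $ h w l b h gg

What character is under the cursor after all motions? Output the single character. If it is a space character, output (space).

After 1 ($): row=0 col=18 char='f'
After 2 ($): row=0 col=18 char='f'
After 3 (h): row=0 col=17 char='a'
After 4 (w): row=1 col=3 char='l'
After 5 (l): row=1 col=4 char='e'
After 6 (b): row=1 col=3 char='l'
After 7 (h): row=1 col=2 char='_'
After 8 (gg): row=0 col=0 char='r'

Answer: r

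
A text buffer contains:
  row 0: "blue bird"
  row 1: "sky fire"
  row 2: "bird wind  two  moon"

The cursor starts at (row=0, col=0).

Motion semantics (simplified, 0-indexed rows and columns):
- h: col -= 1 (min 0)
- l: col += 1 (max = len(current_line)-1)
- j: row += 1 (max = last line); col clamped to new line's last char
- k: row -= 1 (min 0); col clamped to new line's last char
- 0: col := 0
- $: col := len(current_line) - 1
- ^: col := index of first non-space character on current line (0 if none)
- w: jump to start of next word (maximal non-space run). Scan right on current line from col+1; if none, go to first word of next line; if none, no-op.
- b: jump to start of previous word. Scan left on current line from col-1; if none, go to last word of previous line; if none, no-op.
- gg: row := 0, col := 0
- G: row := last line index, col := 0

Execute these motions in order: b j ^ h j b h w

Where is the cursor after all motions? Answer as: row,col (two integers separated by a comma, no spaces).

After 1 (b): row=0 col=0 char='b'
After 2 (j): row=1 col=0 char='s'
After 3 (^): row=1 col=0 char='s'
After 4 (h): row=1 col=0 char='s'
After 5 (j): row=2 col=0 char='b'
After 6 (b): row=1 col=4 char='f'
After 7 (h): row=1 col=3 char='_'
After 8 (w): row=1 col=4 char='f'

Answer: 1,4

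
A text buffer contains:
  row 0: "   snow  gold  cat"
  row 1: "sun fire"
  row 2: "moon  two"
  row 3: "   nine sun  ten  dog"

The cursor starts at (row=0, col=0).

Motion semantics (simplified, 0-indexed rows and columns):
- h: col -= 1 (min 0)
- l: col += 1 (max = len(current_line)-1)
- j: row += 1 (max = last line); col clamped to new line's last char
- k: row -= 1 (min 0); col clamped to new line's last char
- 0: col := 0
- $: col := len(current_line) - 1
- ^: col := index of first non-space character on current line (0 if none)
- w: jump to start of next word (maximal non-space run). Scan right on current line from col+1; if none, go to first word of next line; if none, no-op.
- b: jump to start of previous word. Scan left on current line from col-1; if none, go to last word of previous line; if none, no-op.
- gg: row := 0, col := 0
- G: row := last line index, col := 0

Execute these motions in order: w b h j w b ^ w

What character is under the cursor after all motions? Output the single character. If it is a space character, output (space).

Answer: f

Derivation:
After 1 (w): row=0 col=3 char='s'
After 2 (b): row=0 col=3 char='s'
After 3 (h): row=0 col=2 char='_'
After 4 (j): row=1 col=2 char='n'
After 5 (w): row=1 col=4 char='f'
After 6 (b): row=1 col=0 char='s'
After 7 (^): row=1 col=0 char='s'
After 8 (w): row=1 col=4 char='f'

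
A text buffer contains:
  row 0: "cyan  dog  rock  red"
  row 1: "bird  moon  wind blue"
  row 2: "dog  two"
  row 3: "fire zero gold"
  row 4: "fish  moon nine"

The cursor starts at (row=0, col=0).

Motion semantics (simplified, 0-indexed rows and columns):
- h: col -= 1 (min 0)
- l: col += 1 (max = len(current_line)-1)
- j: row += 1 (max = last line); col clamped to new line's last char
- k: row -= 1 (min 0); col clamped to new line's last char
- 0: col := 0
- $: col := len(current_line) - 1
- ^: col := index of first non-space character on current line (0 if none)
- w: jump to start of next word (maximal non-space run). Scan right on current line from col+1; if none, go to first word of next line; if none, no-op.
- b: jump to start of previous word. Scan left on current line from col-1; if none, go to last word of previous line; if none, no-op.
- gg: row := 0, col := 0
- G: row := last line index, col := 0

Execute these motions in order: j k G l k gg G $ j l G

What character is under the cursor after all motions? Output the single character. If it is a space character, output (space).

After 1 (j): row=1 col=0 char='b'
After 2 (k): row=0 col=0 char='c'
After 3 (G): row=4 col=0 char='f'
After 4 (l): row=4 col=1 char='i'
After 5 (k): row=3 col=1 char='i'
After 6 (gg): row=0 col=0 char='c'
After 7 (G): row=4 col=0 char='f'
After 8 ($): row=4 col=14 char='e'
After 9 (j): row=4 col=14 char='e'
After 10 (l): row=4 col=14 char='e'
After 11 (G): row=4 col=0 char='f'

Answer: f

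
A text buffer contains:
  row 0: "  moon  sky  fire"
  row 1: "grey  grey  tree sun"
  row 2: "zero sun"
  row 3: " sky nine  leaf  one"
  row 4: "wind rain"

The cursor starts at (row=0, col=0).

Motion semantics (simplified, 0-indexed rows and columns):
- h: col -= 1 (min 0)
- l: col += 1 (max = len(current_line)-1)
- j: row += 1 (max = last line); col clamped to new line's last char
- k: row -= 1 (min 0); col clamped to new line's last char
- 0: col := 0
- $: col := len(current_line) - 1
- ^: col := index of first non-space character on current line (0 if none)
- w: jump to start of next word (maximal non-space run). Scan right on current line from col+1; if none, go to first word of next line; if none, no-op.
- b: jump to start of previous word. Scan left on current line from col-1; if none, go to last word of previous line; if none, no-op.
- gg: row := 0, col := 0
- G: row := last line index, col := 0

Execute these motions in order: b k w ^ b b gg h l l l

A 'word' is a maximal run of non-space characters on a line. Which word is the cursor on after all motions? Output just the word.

After 1 (b): row=0 col=0 char='_'
After 2 (k): row=0 col=0 char='_'
After 3 (w): row=0 col=2 char='m'
After 4 (^): row=0 col=2 char='m'
After 5 (b): row=0 col=2 char='m'
After 6 (b): row=0 col=2 char='m'
After 7 (gg): row=0 col=0 char='_'
After 8 (h): row=0 col=0 char='_'
After 9 (l): row=0 col=1 char='_'
After 10 (l): row=0 col=2 char='m'
After 11 (l): row=0 col=3 char='o'

Answer: moon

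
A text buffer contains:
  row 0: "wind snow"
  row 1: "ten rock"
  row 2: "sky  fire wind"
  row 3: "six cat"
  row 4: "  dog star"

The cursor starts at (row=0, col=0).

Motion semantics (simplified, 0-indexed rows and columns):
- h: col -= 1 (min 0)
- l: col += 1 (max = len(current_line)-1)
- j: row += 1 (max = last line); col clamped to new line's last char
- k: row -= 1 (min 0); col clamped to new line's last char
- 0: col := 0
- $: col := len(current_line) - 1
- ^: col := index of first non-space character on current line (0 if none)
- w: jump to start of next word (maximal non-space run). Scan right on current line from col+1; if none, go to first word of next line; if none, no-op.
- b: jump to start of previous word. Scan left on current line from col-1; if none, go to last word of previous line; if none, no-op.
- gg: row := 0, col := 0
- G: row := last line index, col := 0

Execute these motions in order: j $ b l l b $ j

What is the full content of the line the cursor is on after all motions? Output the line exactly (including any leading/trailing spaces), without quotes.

Answer: sky  fire wind

Derivation:
After 1 (j): row=1 col=0 char='t'
After 2 ($): row=1 col=7 char='k'
After 3 (b): row=1 col=4 char='r'
After 4 (l): row=1 col=5 char='o'
After 5 (l): row=1 col=6 char='c'
After 6 (b): row=1 col=4 char='r'
After 7 ($): row=1 col=7 char='k'
After 8 (j): row=2 col=7 char='r'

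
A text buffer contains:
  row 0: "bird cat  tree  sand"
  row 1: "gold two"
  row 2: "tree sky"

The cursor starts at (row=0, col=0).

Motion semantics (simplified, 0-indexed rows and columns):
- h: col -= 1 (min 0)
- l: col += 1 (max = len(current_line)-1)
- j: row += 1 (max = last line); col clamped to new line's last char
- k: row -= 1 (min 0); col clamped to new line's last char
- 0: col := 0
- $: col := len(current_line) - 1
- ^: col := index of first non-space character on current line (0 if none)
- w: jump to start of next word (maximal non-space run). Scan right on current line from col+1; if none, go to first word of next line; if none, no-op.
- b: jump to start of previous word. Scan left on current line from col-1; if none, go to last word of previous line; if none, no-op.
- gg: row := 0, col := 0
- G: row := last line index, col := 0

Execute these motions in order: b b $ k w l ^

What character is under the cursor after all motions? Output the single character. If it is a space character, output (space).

Answer: g

Derivation:
After 1 (b): row=0 col=0 char='b'
After 2 (b): row=0 col=0 char='b'
After 3 ($): row=0 col=19 char='d'
After 4 (k): row=0 col=19 char='d'
After 5 (w): row=1 col=0 char='g'
After 6 (l): row=1 col=1 char='o'
After 7 (^): row=1 col=0 char='g'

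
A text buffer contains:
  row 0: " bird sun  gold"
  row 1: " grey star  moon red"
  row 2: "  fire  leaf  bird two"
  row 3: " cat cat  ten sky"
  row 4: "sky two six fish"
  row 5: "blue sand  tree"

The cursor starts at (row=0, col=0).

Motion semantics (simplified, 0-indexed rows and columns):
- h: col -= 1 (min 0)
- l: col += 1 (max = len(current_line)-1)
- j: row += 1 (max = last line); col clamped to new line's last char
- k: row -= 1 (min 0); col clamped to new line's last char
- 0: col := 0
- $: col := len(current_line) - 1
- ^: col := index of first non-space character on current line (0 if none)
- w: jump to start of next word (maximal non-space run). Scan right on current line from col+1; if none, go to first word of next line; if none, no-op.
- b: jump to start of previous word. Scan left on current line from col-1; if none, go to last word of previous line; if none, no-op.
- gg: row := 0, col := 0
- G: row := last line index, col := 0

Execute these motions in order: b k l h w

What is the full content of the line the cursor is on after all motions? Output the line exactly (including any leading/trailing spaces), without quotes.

After 1 (b): row=0 col=0 char='_'
After 2 (k): row=0 col=0 char='_'
After 3 (l): row=0 col=1 char='b'
After 4 (h): row=0 col=0 char='_'
After 5 (w): row=0 col=1 char='b'

Answer:  bird sun  gold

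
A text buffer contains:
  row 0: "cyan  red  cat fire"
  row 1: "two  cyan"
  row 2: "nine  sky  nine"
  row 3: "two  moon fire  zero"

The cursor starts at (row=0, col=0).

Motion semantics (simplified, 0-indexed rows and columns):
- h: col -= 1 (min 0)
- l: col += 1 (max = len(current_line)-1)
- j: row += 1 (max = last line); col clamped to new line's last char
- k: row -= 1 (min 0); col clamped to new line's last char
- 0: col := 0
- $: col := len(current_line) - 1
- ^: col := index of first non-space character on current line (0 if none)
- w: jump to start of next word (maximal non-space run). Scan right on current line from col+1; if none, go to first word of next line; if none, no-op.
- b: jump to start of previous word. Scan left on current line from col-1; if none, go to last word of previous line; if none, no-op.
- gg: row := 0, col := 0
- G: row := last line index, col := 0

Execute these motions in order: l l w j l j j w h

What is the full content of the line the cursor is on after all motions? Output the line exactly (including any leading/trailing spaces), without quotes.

Answer: two  moon fire  zero

Derivation:
After 1 (l): row=0 col=1 char='y'
After 2 (l): row=0 col=2 char='a'
After 3 (w): row=0 col=6 char='r'
After 4 (j): row=1 col=6 char='y'
After 5 (l): row=1 col=7 char='a'
After 6 (j): row=2 col=7 char='k'
After 7 (j): row=3 col=7 char='o'
After 8 (w): row=3 col=10 char='f'
After 9 (h): row=3 col=9 char='_'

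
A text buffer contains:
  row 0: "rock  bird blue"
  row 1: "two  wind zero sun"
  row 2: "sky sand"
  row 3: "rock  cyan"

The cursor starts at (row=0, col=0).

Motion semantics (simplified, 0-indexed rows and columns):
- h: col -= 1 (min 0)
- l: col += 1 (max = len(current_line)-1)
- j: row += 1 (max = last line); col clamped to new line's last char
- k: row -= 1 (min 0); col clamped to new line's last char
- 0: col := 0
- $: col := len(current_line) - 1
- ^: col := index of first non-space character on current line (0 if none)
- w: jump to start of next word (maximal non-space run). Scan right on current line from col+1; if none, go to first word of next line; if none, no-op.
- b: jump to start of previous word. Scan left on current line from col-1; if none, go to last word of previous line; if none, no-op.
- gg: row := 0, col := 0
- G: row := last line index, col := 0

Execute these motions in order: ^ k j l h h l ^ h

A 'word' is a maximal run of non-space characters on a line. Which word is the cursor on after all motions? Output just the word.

After 1 (^): row=0 col=0 char='r'
After 2 (k): row=0 col=0 char='r'
After 3 (j): row=1 col=0 char='t'
After 4 (l): row=1 col=1 char='w'
After 5 (h): row=1 col=0 char='t'
After 6 (h): row=1 col=0 char='t'
After 7 (l): row=1 col=1 char='w'
After 8 (^): row=1 col=0 char='t'
After 9 (h): row=1 col=0 char='t'

Answer: two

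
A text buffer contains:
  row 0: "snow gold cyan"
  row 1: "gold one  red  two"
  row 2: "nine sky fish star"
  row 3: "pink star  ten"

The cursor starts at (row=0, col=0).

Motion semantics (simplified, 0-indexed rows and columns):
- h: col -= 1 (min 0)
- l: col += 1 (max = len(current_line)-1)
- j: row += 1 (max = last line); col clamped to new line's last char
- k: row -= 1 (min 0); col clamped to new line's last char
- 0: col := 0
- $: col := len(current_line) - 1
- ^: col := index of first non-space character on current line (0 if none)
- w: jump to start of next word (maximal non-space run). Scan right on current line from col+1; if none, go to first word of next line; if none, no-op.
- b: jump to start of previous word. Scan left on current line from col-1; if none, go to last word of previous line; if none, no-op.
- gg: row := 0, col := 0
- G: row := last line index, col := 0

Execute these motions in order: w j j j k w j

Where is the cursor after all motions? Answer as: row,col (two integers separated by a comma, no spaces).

After 1 (w): row=0 col=5 char='g'
After 2 (j): row=1 col=5 char='o'
After 3 (j): row=2 col=5 char='s'
After 4 (j): row=3 col=5 char='s'
After 5 (k): row=2 col=5 char='s'
After 6 (w): row=2 col=9 char='f'
After 7 (j): row=3 col=9 char='_'

Answer: 3,9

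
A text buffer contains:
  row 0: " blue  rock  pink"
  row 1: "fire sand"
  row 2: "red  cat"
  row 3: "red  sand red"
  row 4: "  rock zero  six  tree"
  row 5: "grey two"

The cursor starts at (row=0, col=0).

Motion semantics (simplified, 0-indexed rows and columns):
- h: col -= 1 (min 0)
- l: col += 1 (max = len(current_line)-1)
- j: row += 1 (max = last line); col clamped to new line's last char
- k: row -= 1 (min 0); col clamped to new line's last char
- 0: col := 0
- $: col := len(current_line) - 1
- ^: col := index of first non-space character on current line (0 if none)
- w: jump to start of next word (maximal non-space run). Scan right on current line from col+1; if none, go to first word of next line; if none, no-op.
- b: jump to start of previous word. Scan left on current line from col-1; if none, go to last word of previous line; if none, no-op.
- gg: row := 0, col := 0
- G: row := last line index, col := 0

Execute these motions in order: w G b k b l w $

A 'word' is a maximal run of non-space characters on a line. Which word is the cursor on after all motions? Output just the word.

After 1 (w): row=0 col=1 char='b'
After 2 (G): row=5 col=0 char='g'
After 3 (b): row=4 col=18 char='t'
After 4 (k): row=3 col=12 char='d'
After 5 (b): row=3 col=10 char='r'
After 6 (l): row=3 col=11 char='e'
After 7 (w): row=4 col=2 char='r'
After 8 ($): row=4 col=21 char='e'

Answer: tree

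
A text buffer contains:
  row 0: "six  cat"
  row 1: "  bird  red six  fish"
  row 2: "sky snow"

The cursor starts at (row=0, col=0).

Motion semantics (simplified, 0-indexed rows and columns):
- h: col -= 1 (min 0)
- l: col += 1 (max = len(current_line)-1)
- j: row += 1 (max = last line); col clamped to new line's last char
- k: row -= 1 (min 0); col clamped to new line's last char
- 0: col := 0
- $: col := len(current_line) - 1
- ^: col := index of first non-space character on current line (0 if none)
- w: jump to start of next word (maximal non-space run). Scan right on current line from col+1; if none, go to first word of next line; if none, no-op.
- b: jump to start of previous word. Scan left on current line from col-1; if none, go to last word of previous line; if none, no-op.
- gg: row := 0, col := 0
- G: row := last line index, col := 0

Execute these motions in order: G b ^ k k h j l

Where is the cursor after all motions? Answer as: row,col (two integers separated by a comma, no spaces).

After 1 (G): row=2 col=0 char='s'
After 2 (b): row=1 col=17 char='f'
After 3 (^): row=1 col=2 char='b'
After 4 (k): row=0 col=2 char='x'
After 5 (k): row=0 col=2 char='x'
After 6 (h): row=0 col=1 char='i'
After 7 (j): row=1 col=1 char='_'
After 8 (l): row=1 col=2 char='b'

Answer: 1,2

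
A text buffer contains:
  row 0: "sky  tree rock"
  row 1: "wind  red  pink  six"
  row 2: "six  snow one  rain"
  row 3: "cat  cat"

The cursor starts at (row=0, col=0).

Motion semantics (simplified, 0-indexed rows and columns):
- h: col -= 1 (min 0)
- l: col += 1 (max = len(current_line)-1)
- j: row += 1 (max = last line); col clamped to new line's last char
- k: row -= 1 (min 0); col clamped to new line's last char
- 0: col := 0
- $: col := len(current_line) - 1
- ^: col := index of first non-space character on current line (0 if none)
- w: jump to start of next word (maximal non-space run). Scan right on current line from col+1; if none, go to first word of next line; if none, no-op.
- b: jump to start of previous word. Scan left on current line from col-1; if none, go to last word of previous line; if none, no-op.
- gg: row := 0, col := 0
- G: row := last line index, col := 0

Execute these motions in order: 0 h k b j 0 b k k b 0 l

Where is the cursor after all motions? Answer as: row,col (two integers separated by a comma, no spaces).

Answer: 0,1

Derivation:
After 1 (0): row=0 col=0 char='s'
After 2 (h): row=0 col=0 char='s'
After 3 (k): row=0 col=0 char='s'
After 4 (b): row=0 col=0 char='s'
After 5 (j): row=1 col=0 char='w'
After 6 (0): row=1 col=0 char='w'
After 7 (b): row=0 col=10 char='r'
After 8 (k): row=0 col=10 char='r'
After 9 (k): row=0 col=10 char='r'
After 10 (b): row=0 col=5 char='t'
After 11 (0): row=0 col=0 char='s'
After 12 (l): row=0 col=1 char='k'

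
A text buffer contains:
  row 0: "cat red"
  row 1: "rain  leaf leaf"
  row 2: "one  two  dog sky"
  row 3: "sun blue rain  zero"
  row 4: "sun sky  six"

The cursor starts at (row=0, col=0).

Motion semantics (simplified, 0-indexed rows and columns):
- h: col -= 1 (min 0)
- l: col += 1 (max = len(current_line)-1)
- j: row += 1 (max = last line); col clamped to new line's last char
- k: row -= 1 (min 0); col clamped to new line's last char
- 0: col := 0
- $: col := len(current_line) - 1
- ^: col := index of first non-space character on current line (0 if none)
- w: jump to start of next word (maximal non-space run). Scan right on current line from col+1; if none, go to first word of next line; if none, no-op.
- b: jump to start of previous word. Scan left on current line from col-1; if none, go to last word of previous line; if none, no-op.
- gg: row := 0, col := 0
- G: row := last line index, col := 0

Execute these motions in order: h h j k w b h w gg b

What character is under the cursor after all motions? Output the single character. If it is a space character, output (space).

After 1 (h): row=0 col=0 char='c'
After 2 (h): row=0 col=0 char='c'
After 3 (j): row=1 col=0 char='r'
After 4 (k): row=0 col=0 char='c'
After 5 (w): row=0 col=4 char='r'
After 6 (b): row=0 col=0 char='c'
After 7 (h): row=0 col=0 char='c'
After 8 (w): row=0 col=4 char='r'
After 9 (gg): row=0 col=0 char='c'
After 10 (b): row=0 col=0 char='c'

Answer: c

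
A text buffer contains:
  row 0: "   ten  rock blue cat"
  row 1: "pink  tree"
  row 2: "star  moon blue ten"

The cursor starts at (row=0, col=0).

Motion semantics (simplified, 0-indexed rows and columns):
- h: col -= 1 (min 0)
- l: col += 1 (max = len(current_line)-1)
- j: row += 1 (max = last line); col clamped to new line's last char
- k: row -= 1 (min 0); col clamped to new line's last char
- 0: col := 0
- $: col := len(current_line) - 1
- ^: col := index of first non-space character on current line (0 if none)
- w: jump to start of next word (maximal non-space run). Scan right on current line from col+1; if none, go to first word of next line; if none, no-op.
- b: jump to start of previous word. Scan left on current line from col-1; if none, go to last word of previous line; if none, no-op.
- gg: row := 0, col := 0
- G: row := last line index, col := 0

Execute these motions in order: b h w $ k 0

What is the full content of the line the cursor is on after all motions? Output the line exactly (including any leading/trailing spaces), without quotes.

Answer:    ten  rock blue cat

Derivation:
After 1 (b): row=0 col=0 char='_'
After 2 (h): row=0 col=0 char='_'
After 3 (w): row=0 col=3 char='t'
After 4 ($): row=0 col=20 char='t'
After 5 (k): row=0 col=20 char='t'
After 6 (0): row=0 col=0 char='_'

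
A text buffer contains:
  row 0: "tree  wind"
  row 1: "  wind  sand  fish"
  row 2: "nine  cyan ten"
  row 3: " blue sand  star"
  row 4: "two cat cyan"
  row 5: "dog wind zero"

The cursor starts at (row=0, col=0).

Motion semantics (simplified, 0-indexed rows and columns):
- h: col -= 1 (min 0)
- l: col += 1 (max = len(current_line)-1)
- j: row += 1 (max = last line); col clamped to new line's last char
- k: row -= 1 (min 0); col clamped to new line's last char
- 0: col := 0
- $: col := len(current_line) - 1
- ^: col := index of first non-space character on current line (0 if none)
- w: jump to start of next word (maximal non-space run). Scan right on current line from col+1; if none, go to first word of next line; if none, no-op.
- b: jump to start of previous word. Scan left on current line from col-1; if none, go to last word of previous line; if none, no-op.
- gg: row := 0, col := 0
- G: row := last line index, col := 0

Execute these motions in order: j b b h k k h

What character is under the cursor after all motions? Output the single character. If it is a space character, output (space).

After 1 (j): row=1 col=0 char='_'
After 2 (b): row=0 col=6 char='w'
After 3 (b): row=0 col=0 char='t'
After 4 (h): row=0 col=0 char='t'
After 5 (k): row=0 col=0 char='t'
After 6 (k): row=0 col=0 char='t'
After 7 (h): row=0 col=0 char='t'

Answer: t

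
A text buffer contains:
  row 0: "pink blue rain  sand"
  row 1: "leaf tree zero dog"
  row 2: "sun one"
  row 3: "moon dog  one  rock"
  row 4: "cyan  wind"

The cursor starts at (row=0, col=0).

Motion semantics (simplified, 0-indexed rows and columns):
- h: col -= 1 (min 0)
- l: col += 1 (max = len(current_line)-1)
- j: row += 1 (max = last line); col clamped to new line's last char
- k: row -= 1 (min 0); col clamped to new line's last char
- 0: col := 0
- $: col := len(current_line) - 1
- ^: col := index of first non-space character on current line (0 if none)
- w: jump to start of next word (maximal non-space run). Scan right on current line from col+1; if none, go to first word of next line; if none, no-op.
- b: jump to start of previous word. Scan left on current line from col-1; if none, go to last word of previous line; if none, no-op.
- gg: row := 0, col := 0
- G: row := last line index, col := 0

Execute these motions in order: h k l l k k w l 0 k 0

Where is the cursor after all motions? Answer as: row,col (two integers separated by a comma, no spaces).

Answer: 0,0

Derivation:
After 1 (h): row=0 col=0 char='p'
After 2 (k): row=0 col=0 char='p'
After 3 (l): row=0 col=1 char='i'
After 4 (l): row=0 col=2 char='n'
After 5 (k): row=0 col=2 char='n'
After 6 (k): row=0 col=2 char='n'
After 7 (w): row=0 col=5 char='b'
After 8 (l): row=0 col=6 char='l'
After 9 (0): row=0 col=0 char='p'
After 10 (k): row=0 col=0 char='p'
After 11 (0): row=0 col=0 char='p'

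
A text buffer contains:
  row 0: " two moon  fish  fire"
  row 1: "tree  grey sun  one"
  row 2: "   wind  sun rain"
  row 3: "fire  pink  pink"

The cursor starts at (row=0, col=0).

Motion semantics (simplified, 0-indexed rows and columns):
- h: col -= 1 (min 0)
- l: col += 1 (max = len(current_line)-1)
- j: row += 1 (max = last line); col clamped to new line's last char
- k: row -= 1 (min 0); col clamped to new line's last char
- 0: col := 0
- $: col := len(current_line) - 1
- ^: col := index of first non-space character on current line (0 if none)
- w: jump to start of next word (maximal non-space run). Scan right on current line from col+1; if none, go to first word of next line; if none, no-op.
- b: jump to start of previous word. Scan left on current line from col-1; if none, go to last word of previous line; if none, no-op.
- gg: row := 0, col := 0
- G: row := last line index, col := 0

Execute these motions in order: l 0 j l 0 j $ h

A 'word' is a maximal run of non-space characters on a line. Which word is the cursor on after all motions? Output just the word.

Answer: rain

Derivation:
After 1 (l): row=0 col=1 char='t'
After 2 (0): row=0 col=0 char='_'
After 3 (j): row=1 col=0 char='t'
After 4 (l): row=1 col=1 char='r'
After 5 (0): row=1 col=0 char='t'
After 6 (j): row=2 col=0 char='_'
After 7 ($): row=2 col=16 char='n'
After 8 (h): row=2 col=15 char='i'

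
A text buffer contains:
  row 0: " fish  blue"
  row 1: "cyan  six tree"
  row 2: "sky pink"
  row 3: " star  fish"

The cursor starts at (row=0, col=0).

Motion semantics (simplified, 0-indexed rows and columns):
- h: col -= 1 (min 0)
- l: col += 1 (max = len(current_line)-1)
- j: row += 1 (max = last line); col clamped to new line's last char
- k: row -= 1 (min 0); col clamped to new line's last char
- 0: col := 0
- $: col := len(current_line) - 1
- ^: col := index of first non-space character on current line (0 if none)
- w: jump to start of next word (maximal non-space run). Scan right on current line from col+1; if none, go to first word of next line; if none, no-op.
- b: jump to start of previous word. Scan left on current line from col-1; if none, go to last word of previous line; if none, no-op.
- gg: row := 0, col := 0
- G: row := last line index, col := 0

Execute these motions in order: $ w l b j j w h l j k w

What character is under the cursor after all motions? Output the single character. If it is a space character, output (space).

Answer: p

Derivation:
After 1 ($): row=0 col=10 char='e'
After 2 (w): row=1 col=0 char='c'
After 3 (l): row=1 col=1 char='y'
After 4 (b): row=1 col=0 char='c'
After 5 (j): row=2 col=0 char='s'
After 6 (j): row=3 col=0 char='_'
After 7 (w): row=3 col=1 char='s'
After 8 (h): row=3 col=0 char='_'
After 9 (l): row=3 col=1 char='s'
After 10 (j): row=3 col=1 char='s'
After 11 (k): row=2 col=1 char='k'
After 12 (w): row=2 col=4 char='p'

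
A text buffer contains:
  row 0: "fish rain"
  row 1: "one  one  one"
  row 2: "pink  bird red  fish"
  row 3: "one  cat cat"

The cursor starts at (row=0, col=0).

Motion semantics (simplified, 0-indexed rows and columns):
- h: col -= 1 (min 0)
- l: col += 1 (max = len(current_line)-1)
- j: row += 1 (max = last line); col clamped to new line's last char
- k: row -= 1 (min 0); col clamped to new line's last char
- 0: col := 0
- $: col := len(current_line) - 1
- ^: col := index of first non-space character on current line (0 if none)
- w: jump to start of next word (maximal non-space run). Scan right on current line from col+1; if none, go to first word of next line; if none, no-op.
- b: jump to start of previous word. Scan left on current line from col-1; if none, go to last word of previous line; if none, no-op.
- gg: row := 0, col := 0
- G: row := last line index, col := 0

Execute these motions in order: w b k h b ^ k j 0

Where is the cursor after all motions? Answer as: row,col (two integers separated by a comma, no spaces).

Answer: 1,0

Derivation:
After 1 (w): row=0 col=5 char='r'
After 2 (b): row=0 col=0 char='f'
After 3 (k): row=0 col=0 char='f'
After 4 (h): row=0 col=0 char='f'
After 5 (b): row=0 col=0 char='f'
After 6 (^): row=0 col=0 char='f'
After 7 (k): row=0 col=0 char='f'
After 8 (j): row=1 col=0 char='o'
After 9 (0): row=1 col=0 char='o'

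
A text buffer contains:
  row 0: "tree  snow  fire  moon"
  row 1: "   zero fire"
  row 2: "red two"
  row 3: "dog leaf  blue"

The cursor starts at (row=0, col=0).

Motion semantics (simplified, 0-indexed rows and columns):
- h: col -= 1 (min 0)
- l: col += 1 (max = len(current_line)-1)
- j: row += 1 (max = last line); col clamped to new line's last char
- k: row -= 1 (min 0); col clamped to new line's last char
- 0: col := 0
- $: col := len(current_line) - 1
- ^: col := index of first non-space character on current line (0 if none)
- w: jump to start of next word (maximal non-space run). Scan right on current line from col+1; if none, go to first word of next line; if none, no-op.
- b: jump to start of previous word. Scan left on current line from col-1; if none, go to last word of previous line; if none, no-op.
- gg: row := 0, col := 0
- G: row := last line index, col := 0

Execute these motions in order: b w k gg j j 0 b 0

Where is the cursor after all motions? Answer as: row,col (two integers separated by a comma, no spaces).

After 1 (b): row=0 col=0 char='t'
After 2 (w): row=0 col=6 char='s'
After 3 (k): row=0 col=6 char='s'
After 4 (gg): row=0 col=0 char='t'
After 5 (j): row=1 col=0 char='_'
After 6 (j): row=2 col=0 char='r'
After 7 (0): row=2 col=0 char='r'
After 8 (b): row=1 col=8 char='f'
After 9 (0): row=1 col=0 char='_'

Answer: 1,0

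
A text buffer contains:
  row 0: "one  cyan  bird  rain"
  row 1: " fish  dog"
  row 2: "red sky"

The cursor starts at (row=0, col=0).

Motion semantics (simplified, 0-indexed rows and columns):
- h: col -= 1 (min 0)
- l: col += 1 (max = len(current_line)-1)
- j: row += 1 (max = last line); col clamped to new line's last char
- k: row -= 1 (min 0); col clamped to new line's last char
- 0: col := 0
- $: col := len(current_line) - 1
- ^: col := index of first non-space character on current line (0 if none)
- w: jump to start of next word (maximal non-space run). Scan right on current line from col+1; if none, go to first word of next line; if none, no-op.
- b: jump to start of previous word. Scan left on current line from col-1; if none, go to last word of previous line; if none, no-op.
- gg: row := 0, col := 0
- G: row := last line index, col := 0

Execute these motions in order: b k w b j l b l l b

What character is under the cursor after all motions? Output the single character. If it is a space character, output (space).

Answer: r

Derivation:
After 1 (b): row=0 col=0 char='o'
After 2 (k): row=0 col=0 char='o'
After 3 (w): row=0 col=5 char='c'
After 4 (b): row=0 col=0 char='o'
After 5 (j): row=1 col=0 char='_'
After 6 (l): row=1 col=1 char='f'
After 7 (b): row=0 col=17 char='r'
After 8 (l): row=0 col=18 char='a'
After 9 (l): row=0 col=19 char='i'
After 10 (b): row=0 col=17 char='r'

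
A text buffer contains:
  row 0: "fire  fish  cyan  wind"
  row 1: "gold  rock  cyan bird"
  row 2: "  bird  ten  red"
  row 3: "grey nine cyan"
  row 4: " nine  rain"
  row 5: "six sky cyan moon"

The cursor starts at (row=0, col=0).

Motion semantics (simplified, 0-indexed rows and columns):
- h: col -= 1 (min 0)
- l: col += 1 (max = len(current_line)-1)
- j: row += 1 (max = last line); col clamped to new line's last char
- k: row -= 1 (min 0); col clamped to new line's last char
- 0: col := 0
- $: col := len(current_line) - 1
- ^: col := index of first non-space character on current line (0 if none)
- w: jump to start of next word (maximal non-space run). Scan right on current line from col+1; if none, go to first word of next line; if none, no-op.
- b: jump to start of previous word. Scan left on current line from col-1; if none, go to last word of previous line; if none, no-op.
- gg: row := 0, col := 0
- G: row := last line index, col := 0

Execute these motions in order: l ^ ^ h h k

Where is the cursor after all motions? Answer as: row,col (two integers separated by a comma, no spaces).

After 1 (l): row=0 col=1 char='i'
After 2 (^): row=0 col=0 char='f'
After 3 (^): row=0 col=0 char='f'
After 4 (h): row=0 col=0 char='f'
After 5 (h): row=0 col=0 char='f'
After 6 (k): row=0 col=0 char='f'

Answer: 0,0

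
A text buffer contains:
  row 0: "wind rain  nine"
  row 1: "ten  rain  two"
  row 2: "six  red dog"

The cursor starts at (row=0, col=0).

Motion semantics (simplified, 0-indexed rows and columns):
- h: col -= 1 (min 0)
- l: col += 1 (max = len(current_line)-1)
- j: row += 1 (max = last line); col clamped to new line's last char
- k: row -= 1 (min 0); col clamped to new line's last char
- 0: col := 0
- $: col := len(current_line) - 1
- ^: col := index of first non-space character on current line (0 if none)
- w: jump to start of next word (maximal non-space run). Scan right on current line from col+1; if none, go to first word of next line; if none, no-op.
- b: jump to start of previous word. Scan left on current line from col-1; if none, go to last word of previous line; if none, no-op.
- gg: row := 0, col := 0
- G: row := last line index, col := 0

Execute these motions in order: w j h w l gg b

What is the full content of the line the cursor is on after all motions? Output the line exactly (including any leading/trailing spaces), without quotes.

After 1 (w): row=0 col=5 char='r'
After 2 (j): row=1 col=5 char='r'
After 3 (h): row=1 col=4 char='_'
After 4 (w): row=1 col=5 char='r'
After 5 (l): row=1 col=6 char='a'
After 6 (gg): row=0 col=0 char='w'
After 7 (b): row=0 col=0 char='w'

Answer: wind rain  nine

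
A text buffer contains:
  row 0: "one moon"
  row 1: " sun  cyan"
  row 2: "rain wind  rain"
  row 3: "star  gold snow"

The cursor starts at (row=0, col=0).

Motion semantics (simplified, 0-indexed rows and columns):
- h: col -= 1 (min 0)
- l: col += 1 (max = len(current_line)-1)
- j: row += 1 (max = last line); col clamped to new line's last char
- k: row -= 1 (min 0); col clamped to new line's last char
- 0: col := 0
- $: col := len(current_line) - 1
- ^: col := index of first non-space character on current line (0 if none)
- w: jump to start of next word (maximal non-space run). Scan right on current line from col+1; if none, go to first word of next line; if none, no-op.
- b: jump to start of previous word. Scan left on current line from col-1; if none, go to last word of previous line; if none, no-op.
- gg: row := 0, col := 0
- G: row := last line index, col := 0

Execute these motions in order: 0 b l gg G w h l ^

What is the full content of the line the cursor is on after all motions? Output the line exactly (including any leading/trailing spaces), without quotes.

Answer: star  gold snow

Derivation:
After 1 (0): row=0 col=0 char='o'
After 2 (b): row=0 col=0 char='o'
After 3 (l): row=0 col=1 char='n'
After 4 (gg): row=0 col=0 char='o'
After 5 (G): row=3 col=0 char='s'
After 6 (w): row=3 col=6 char='g'
After 7 (h): row=3 col=5 char='_'
After 8 (l): row=3 col=6 char='g'
After 9 (^): row=3 col=0 char='s'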